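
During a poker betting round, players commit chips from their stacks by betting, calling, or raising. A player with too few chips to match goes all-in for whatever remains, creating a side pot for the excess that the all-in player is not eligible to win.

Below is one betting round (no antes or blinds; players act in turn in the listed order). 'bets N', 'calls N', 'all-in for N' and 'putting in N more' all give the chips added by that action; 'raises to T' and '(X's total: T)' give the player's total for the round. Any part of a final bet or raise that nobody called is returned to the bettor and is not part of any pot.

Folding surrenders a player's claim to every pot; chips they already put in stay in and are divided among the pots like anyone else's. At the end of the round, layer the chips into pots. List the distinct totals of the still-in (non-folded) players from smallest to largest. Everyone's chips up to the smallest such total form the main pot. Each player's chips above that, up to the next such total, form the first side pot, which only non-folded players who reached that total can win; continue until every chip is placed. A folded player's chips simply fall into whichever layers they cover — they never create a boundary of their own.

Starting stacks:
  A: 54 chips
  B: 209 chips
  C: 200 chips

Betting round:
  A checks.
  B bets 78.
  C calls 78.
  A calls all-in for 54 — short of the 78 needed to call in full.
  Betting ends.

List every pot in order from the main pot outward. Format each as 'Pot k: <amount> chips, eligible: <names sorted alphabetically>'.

Contributions: A=54, B=78, C=78
Pot levels (distinct totals of non-folded players): 54, 78
Layer 1-54: 54 each from A, B, C = 54*3 = 162 chips; eligible A, B, C
Layer 55-78: 24 each from B, C = 24*2 = 48 chips; eligible B, C

Pot 1: 162 chips, eligible: A, B, C
Pot 2: 48 chips, eligible: B, C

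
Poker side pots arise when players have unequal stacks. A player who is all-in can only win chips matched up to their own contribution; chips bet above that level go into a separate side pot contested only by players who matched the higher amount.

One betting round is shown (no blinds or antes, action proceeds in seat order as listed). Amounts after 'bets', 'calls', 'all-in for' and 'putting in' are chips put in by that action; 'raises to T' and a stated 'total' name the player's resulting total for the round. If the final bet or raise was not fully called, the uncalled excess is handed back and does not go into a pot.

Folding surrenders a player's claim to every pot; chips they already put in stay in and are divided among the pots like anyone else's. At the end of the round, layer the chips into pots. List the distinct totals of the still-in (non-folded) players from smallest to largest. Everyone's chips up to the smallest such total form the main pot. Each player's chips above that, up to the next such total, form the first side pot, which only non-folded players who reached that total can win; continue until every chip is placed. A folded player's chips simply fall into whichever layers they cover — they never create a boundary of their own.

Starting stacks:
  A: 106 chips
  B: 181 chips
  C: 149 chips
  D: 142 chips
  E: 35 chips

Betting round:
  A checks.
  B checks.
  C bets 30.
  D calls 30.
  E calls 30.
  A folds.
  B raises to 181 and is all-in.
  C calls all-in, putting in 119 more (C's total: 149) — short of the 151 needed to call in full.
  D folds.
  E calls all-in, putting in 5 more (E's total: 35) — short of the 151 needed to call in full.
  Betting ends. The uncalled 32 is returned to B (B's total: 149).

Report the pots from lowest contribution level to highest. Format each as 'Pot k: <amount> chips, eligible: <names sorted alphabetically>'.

Contributions (after 32 returned to B): B=149, C=149, D=30, E=35
Folded: A, D
Pot levels (distinct totals of non-folded players): 35, 149
Layer 1-35: B 35 + C 35 + D 30 + E 35 = 135 chips; eligible B, C, E
Layer 36-149: 114 each from B, C = 114*2 = 228 chips; eligible B, C

Pot 1: 135 chips, eligible: B, C, E
Pot 2: 228 chips, eligible: B, C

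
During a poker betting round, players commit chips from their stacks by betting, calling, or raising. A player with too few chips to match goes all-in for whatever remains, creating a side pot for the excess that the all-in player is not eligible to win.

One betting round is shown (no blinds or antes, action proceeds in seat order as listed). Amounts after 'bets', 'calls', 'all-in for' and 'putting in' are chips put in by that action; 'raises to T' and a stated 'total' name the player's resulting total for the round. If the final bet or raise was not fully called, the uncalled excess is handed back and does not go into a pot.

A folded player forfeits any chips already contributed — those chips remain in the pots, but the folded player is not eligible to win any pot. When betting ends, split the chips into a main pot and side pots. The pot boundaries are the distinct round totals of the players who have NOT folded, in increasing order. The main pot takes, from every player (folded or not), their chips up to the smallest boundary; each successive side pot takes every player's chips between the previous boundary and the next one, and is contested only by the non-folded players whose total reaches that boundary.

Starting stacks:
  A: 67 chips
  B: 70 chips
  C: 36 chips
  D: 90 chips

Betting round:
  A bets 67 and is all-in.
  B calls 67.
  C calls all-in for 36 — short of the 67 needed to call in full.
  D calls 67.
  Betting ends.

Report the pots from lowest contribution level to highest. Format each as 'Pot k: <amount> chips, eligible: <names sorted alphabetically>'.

Pot 1: 144 chips, eligible: A, B, C, D
Pot 2: 93 chips, eligible: A, B, D

Derivation:
Contributions: A=67, B=67, C=36, D=67
Pot levels (distinct totals of non-folded players): 36, 67
Layer 1-36: 36 each from A, B, C, D = 36*4 = 144 chips; eligible A, B, C, D
Layer 37-67: 31 each from A, B, D = 31*3 = 93 chips; eligible A, B, D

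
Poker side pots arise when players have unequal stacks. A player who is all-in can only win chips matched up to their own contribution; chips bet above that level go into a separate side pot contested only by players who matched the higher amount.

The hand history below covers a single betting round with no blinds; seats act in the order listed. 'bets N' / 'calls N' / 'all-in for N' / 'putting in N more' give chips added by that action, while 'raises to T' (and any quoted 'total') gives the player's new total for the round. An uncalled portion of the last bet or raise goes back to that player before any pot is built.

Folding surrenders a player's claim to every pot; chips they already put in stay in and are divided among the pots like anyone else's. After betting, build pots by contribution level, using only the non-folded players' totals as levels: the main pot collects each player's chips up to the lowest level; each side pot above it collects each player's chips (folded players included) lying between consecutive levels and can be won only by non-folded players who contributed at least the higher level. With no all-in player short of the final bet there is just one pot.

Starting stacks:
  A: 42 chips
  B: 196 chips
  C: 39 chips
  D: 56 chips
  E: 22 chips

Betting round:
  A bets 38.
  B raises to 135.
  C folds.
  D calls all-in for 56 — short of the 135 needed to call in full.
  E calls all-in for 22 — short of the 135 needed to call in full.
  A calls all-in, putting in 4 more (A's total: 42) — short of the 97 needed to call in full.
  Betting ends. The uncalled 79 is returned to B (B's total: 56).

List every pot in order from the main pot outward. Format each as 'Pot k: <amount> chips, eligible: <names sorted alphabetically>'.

Pot 1: 88 chips, eligible: A, B, D, E
Pot 2: 60 chips, eligible: A, B, D
Pot 3: 28 chips, eligible: B, D

Derivation:
Contributions (after 79 returned to B): A=42, B=56, D=56, E=22
Folded: C
Pot levels (distinct totals of non-folded players): 22, 42, 56
Layer 1-22: 22 each from A, B, D, E = 22*4 = 88 chips; eligible A, B, D, E
Layer 23-42: 20 each from A, B, D = 20*3 = 60 chips; eligible A, B, D
Layer 43-56: 14 each from B, D = 14*2 = 28 chips; eligible B, D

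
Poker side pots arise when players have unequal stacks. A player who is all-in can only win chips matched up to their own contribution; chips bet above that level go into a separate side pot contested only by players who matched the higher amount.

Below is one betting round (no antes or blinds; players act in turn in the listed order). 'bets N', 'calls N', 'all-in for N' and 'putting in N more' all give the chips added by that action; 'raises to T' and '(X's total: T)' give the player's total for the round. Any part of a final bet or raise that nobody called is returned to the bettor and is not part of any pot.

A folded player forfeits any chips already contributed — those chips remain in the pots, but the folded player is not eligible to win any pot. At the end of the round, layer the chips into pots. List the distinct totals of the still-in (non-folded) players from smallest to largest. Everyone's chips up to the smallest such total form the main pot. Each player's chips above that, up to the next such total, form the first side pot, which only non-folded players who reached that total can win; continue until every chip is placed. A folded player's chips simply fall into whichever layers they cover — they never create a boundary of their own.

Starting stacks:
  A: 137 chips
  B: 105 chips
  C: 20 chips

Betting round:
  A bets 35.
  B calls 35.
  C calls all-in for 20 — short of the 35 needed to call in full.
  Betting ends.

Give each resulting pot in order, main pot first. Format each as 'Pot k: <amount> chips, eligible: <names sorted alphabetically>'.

Contributions: A=35, B=35, C=20
Pot levels (distinct totals of non-folded players): 20, 35
Layer 1-20: 20 each from A, B, C = 20*3 = 60 chips; eligible A, B, C
Layer 21-35: 15 each from A, B = 15*2 = 30 chips; eligible A, B

Pot 1: 60 chips, eligible: A, B, C
Pot 2: 30 chips, eligible: A, B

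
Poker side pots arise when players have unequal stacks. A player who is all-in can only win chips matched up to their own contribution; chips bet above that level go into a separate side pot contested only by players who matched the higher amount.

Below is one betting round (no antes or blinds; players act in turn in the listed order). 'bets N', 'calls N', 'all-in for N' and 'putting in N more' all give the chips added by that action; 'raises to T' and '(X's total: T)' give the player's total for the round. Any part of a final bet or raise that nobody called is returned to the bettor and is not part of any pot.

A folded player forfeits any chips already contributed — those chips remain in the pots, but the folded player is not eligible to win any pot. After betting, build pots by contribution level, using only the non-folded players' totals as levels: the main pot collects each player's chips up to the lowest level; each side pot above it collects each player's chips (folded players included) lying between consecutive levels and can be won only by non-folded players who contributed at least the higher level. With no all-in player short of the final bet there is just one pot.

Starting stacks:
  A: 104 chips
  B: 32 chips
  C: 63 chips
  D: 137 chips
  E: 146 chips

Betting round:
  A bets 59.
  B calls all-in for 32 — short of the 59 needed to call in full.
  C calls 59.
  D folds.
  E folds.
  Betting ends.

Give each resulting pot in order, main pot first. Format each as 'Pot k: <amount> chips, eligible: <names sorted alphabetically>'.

Contributions: A=59, B=32, C=59
Folded: D, E
Pot levels (distinct totals of non-folded players): 32, 59
Layer 1-32: 32 each from A, B, C = 32*3 = 96 chips; eligible A, B, C
Layer 33-59: 27 each from A, C = 27*2 = 54 chips; eligible A, C

Pot 1: 96 chips, eligible: A, B, C
Pot 2: 54 chips, eligible: A, C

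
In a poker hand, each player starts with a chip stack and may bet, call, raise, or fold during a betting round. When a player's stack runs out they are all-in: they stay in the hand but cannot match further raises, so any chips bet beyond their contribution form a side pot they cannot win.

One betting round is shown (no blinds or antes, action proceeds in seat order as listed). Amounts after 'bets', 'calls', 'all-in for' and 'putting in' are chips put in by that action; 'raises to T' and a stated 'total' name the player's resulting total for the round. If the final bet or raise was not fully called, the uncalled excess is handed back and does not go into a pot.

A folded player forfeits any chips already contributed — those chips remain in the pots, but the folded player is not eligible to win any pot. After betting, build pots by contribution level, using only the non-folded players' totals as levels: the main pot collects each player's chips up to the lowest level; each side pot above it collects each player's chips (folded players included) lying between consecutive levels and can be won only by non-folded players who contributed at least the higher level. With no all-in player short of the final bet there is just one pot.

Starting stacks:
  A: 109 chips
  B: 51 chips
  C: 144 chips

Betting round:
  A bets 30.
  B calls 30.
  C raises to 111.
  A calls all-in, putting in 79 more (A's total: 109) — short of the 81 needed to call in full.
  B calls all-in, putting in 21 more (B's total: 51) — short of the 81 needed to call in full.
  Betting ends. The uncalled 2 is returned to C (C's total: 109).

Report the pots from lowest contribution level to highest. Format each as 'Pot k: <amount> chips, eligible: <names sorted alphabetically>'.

Pot 1: 153 chips, eligible: A, B, C
Pot 2: 116 chips, eligible: A, C

Derivation:
Contributions (after 2 returned to C): A=109, B=51, C=109
Pot levels (distinct totals of non-folded players): 51, 109
Layer 1-51: 51 each from A, B, C = 51*3 = 153 chips; eligible A, B, C
Layer 52-109: 58 each from A, C = 58*2 = 116 chips; eligible A, C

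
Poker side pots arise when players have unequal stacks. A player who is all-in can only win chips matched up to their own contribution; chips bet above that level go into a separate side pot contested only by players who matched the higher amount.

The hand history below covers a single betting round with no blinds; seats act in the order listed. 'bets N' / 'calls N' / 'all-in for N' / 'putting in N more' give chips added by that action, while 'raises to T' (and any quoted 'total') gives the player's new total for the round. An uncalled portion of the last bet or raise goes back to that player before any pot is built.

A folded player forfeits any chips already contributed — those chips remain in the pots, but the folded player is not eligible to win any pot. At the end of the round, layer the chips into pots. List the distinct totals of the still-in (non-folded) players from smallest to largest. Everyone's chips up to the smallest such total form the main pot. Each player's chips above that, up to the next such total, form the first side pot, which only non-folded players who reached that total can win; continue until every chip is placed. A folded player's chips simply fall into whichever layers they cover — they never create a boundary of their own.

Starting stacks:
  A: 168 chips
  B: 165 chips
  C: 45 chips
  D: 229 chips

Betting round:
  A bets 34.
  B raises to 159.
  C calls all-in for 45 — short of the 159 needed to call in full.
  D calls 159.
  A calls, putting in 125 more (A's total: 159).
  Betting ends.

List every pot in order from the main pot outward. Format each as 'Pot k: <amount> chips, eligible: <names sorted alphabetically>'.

Contributions: A=159, B=159, C=45, D=159
Pot levels (distinct totals of non-folded players): 45, 159
Layer 1-45: 45 each from A, B, C, D = 45*4 = 180 chips; eligible A, B, C, D
Layer 46-159: 114 each from A, B, D = 114*3 = 342 chips; eligible A, B, D

Pot 1: 180 chips, eligible: A, B, C, D
Pot 2: 342 chips, eligible: A, B, D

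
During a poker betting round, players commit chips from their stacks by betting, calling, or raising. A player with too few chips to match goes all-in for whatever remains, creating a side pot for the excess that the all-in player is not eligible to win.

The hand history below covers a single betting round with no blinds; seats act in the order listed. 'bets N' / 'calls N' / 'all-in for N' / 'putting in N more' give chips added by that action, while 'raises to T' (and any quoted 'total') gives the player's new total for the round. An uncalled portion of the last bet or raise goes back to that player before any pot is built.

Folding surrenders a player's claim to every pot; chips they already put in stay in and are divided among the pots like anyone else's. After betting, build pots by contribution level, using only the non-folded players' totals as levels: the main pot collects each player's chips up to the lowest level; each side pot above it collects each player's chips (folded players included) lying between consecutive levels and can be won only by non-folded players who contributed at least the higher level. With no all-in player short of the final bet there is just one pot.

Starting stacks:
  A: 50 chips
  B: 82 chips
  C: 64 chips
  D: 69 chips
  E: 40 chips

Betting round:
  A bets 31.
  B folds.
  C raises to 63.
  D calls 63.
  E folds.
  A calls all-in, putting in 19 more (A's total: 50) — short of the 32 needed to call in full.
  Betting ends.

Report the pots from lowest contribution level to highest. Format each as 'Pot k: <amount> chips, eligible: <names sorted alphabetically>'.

Contributions: A=50, C=63, D=63
Folded: B, E
Pot levels (distinct totals of non-folded players): 50, 63
Layer 1-50: 50 each from A, C, D = 50*3 = 150 chips; eligible A, C, D
Layer 51-63: 13 each from C, D = 13*2 = 26 chips; eligible C, D

Pot 1: 150 chips, eligible: A, C, D
Pot 2: 26 chips, eligible: C, D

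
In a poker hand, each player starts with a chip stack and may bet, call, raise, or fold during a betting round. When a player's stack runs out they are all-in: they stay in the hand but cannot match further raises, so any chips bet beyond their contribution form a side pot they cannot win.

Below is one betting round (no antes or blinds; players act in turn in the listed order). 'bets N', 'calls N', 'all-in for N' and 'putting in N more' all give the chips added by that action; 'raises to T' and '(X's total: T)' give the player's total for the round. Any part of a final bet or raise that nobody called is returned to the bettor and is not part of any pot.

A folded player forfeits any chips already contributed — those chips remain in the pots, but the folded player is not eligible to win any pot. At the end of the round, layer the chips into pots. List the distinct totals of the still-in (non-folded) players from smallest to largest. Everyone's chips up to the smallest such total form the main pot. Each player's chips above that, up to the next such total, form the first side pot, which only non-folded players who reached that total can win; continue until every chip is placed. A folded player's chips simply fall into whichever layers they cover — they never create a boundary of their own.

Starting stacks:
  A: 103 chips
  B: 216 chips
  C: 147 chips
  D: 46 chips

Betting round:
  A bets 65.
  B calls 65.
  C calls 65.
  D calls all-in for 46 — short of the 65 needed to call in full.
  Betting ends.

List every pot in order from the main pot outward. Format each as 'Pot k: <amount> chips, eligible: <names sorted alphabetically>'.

Contributions: A=65, B=65, C=65, D=46
Pot levels (distinct totals of non-folded players): 46, 65
Layer 1-46: 46 each from A, B, C, D = 46*4 = 184 chips; eligible A, B, C, D
Layer 47-65: 19 each from A, B, C = 19*3 = 57 chips; eligible A, B, C

Pot 1: 184 chips, eligible: A, B, C, D
Pot 2: 57 chips, eligible: A, B, C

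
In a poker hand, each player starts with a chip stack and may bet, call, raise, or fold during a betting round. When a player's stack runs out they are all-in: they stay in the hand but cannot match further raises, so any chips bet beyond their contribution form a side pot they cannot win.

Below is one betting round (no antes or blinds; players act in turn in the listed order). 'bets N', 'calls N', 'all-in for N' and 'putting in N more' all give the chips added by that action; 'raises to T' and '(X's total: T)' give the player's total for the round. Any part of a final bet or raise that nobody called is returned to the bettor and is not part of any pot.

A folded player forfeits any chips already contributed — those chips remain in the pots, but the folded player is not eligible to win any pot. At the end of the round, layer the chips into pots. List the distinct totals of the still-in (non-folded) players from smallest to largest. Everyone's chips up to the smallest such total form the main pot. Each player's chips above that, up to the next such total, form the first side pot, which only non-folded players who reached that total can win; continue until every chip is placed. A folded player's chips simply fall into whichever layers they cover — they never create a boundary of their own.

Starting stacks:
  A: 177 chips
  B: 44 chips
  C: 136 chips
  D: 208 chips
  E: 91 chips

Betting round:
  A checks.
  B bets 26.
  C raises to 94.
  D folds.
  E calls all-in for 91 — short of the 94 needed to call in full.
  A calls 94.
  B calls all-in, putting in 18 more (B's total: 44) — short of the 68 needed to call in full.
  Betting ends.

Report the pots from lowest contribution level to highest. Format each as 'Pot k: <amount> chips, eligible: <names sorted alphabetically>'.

Contributions: A=94, B=44, C=94, E=91
Folded: D
Pot levels (distinct totals of non-folded players): 44, 91, 94
Layer 1-44: 44 each from A, B, C, E = 44*4 = 176 chips; eligible A, B, C, E
Layer 45-91: 47 each from A, C, E = 47*3 = 141 chips; eligible A, C, E
Layer 92-94: 3 each from A, C = 3*2 = 6 chips; eligible A, C

Pot 1: 176 chips, eligible: A, B, C, E
Pot 2: 141 chips, eligible: A, C, E
Pot 3: 6 chips, eligible: A, C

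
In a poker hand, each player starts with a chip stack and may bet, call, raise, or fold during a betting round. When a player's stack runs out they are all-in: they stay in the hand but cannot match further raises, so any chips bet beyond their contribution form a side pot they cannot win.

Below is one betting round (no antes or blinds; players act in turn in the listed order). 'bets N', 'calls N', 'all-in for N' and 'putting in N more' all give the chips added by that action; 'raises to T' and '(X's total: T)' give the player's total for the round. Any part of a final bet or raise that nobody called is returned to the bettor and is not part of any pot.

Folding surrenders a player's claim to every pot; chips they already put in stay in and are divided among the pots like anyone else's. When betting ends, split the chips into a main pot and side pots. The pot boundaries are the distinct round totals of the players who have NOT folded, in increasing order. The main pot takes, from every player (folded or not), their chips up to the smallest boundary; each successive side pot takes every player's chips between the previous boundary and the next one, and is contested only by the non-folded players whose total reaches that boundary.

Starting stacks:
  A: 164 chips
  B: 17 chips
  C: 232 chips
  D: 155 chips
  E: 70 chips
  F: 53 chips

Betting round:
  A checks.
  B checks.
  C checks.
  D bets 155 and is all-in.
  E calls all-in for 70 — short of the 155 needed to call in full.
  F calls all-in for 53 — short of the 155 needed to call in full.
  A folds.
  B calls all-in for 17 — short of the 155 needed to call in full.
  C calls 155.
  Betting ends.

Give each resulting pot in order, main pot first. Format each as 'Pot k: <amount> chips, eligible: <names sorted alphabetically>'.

Contributions: B=17, C=155, D=155, E=70, F=53
Folded: A
Pot levels (distinct totals of non-folded players): 17, 53, 70, 155
Layer 1-17: 17 each from B, C, D, E, F = 17*5 = 85 chips; eligible B, C, D, E, F
Layer 18-53: 36 each from C, D, E, F = 36*4 = 144 chips; eligible C, D, E, F
Layer 54-70: 17 each from C, D, E = 17*3 = 51 chips; eligible C, D, E
Layer 71-155: 85 each from C, D = 85*2 = 170 chips; eligible C, D

Pot 1: 85 chips, eligible: B, C, D, E, F
Pot 2: 144 chips, eligible: C, D, E, F
Pot 3: 51 chips, eligible: C, D, E
Pot 4: 170 chips, eligible: C, D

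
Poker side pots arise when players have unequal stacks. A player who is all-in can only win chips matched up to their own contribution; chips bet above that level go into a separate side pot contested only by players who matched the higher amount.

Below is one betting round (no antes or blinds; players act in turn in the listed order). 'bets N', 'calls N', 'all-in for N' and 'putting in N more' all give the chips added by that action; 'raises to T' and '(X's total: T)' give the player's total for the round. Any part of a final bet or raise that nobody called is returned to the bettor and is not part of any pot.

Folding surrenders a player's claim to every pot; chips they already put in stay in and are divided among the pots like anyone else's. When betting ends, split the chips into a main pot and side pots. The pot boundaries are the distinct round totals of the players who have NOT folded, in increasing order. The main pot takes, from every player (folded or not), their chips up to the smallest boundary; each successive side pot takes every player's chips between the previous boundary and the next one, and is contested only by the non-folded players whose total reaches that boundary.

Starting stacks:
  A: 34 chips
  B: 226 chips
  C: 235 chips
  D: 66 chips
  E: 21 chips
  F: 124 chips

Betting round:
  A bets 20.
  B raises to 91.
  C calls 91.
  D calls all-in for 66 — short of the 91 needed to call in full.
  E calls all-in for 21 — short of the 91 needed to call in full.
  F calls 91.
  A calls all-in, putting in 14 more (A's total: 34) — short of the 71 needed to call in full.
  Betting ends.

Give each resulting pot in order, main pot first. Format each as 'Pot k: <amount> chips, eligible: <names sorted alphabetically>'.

Pot 1: 126 chips, eligible: A, B, C, D, E, F
Pot 2: 65 chips, eligible: A, B, C, D, F
Pot 3: 128 chips, eligible: B, C, D, F
Pot 4: 75 chips, eligible: B, C, F

Derivation:
Contributions: A=34, B=91, C=91, D=66, E=21, F=91
Pot levels (distinct totals of non-folded players): 21, 34, 66, 91
Layer 1-21: 21 each from A, B, C, D, E, F = 21*6 = 126 chips; eligible A, B, C, D, E, F
Layer 22-34: 13 each from A, B, C, D, F = 13*5 = 65 chips; eligible A, B, C, D, F
Layer 35-66: 32 each from B, C, D, F = 32*4 = 128 chips; eligible B, C, D, F
Layer 67-91: 25 each from B, C, F = 25*3 = 75 chips; eligible B, C, F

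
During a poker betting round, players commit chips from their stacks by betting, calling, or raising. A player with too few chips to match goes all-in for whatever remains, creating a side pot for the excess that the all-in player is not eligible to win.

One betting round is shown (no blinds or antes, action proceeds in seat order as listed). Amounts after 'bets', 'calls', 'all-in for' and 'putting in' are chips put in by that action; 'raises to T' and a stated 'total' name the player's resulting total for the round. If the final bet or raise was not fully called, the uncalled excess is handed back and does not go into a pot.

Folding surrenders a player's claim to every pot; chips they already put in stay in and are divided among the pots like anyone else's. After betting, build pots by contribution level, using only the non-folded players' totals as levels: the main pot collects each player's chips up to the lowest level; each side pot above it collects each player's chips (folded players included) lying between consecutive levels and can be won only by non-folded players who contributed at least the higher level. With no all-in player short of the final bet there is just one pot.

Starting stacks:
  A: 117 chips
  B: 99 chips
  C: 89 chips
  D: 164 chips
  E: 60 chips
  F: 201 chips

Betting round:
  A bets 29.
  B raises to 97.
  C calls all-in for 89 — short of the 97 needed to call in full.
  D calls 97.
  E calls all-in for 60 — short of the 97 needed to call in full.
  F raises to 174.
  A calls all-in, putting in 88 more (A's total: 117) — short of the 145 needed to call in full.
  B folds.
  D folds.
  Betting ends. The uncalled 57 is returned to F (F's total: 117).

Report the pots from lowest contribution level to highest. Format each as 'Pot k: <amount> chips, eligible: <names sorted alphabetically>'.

Contributions (after 57 returned to F): A=117, B=97, C=89, D=97, E=60, F=117
Folded: B, D
Pot levels (distinct totals of non-folded players): 60, 89, 117
Layer 1-60: 60 each from A, B, C, D, E, F = 60*6 = 360 chips; eligible A, C, E, F
Layer 61-89: 29 each from A, B, C, D, F = 29*5 = 145 chips; eligible A, C, F
Layer 90-117: A 28 + B 8 + D 8 + F 28 = 72 chips; eligible A, F

Pot 1: 360 chips, eligible: A, C, E, F
Pot 2: 145 chips, eligible: A, C, F
Pot 3: 72 chips, eligible: A, F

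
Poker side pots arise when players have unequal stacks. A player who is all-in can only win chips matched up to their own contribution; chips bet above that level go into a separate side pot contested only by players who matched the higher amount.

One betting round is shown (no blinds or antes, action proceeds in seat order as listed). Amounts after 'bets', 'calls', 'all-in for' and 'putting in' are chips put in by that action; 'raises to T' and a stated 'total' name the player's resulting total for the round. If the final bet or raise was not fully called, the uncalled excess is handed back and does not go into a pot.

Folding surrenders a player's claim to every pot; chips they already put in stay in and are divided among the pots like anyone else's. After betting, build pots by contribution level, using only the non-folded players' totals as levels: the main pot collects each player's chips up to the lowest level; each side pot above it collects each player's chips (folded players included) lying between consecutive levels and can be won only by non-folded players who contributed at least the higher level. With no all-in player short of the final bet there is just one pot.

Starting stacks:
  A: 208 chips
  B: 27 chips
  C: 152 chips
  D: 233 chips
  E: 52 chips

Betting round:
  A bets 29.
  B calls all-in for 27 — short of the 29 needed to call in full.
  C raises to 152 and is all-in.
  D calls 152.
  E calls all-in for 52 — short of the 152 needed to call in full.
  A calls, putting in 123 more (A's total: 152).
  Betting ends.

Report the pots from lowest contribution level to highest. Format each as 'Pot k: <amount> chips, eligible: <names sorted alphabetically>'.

Pot 1: 135 chips, eligible: A, B, C, D, E
Pot 2: 100 chips, eligible: A, C, D, E
Pot 3: 300 chips, eligible: A, C, D

Derivation:
Contributions: A=152, B=27, C=152, D=152, E=52
Pot levels (distinct totals of non-folded players): 27, 52, 152
Layer 1-27: 27 each from A, B, C, D, E = 27*5 = 135 chips; eligible A, B, C, D, E
Layer 28-52: 25 each from A, C, D, E = 25*4 = 100 chips; eligible A, C, D, E
Layer 53-152: 100 each from A, C, D = 100*3 = 300 chips; eligible A, C, D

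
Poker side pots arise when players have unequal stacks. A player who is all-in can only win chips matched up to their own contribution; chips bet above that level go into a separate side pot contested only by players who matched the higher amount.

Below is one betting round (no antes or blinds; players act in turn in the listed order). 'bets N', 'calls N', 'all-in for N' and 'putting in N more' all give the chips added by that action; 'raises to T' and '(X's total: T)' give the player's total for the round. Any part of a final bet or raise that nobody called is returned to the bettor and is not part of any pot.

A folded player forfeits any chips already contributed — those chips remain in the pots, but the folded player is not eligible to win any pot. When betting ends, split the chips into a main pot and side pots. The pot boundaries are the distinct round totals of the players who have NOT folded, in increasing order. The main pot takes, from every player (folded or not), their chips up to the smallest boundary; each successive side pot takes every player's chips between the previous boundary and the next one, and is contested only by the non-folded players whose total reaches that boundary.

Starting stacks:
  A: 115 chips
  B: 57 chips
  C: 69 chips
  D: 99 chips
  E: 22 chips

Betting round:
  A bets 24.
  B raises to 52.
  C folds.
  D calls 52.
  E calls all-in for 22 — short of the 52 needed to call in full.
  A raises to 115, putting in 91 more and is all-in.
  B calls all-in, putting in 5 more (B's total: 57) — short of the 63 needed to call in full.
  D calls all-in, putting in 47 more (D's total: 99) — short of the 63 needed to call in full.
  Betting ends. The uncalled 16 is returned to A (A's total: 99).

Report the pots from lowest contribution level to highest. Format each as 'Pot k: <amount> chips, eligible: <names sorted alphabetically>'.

Pot 1: 88 chips, eligible: A, B, D, E
Pot 2: 105 chips, eligible: A, B, D
Pot 3: 84 chips, eligible: A, D

Derivation:
Contributions (after 16 returned to A): A=99, B=57, D=99, E=22
Folded: C
Pot levels (distinct totals of non-folded players): 22, 57, 99
Layer 1-22: 22 each from A, B, D, E = 22*4 = 88 chips; eligible A, B, D, E
Layer 23-57: 35 each from A, B, D = 35*3 = 105 chips; eligible A, B, D
Layer 58-99: 42 each from A, D = 42*2 = 84 chips; eligible A, D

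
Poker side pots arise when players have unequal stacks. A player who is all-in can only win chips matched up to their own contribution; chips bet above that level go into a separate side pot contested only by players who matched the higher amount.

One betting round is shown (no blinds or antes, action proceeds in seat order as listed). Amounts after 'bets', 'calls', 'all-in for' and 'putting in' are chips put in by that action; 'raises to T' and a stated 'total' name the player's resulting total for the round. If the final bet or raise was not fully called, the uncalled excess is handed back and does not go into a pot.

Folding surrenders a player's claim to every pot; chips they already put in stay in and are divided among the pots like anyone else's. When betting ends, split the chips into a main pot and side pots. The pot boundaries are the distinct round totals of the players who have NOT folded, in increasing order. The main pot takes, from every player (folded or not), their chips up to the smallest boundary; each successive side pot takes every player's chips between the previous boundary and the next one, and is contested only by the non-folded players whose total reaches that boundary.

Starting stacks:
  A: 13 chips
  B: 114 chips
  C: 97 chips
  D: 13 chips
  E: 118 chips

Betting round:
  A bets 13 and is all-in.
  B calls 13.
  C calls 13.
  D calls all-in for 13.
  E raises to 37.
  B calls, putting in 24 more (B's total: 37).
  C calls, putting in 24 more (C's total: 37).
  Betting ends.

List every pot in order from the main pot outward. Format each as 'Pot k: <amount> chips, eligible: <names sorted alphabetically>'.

Contributions: A=13, B=37, C=37, D=13, E=37
Pot levels (distinct totals of non-folded players): 13, 37
Layer 1-13: 13 each from A, B, C, D, E = 13*5 = 65 chips; eligible A, B, C, D, E
Layer 14-37: 24 each from B, C, E = 24*3 = 72 chips; eligible B, C, E

Pot 1: 65 chips, eligible: A, B, C, D, E
Pot 2: 72 chips, eligible: B, C, E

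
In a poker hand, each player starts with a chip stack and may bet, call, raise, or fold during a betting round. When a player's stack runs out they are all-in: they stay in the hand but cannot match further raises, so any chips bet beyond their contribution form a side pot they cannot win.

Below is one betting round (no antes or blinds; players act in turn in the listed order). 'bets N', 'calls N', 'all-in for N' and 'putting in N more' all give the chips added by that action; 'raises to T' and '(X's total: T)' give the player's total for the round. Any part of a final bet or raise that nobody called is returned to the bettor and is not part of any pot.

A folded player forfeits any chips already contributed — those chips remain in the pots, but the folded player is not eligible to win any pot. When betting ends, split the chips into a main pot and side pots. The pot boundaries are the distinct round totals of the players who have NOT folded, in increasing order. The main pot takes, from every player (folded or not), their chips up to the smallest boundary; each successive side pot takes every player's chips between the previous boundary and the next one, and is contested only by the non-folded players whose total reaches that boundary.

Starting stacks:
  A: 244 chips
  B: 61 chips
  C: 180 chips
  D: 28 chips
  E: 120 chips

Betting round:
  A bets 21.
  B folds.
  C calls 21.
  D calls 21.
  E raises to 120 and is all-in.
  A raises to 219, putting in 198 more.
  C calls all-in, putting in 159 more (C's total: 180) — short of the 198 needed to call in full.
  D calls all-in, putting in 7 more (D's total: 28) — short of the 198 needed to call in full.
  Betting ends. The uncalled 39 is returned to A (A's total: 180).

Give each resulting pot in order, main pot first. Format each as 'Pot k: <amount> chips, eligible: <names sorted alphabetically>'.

Contributions (after 39 returned to A): A=180, C=180, D=28, E=120
Folded: B
Pot levels (distinct totals of non-folded players): 28, 120, 180
Layer 1-28: 28 each from A, C, D, E = 28*4 = 112 chips; eligible A, C, D, E
Layer 29-120: 92 each from A, C, E = 92*3 = 276 chips; eligible A, C, E
Layer 121-180: 60 each from A, C = 60*2 = 120 chips; eligible A, C

Pot 1: 112 chips, eligible: A, C, D, E
Pot 2: 276 chips, eligible: A, C, E
Pot 3: 120 chips, eligible: A, C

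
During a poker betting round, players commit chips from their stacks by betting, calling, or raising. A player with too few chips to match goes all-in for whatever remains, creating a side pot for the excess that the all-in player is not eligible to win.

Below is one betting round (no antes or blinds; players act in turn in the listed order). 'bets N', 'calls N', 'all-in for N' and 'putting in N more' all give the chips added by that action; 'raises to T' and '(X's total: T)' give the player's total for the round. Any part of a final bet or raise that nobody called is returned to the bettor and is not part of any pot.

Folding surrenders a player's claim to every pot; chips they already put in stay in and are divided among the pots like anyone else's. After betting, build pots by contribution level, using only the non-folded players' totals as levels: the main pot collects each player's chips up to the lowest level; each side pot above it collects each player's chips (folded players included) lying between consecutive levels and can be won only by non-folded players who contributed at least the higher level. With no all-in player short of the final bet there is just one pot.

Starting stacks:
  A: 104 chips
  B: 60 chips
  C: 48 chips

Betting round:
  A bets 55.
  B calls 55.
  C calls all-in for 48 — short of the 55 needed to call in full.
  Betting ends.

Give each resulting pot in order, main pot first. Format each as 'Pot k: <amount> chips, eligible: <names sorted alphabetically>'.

Pot 1: 144 chips, eligible: A, B, C
Pot 2: 14 chips, eligible: A, B

Derivation:
Contributions: A=55, B=55, C=48
Pot levels (distinct totals of non-folded players): 48, 55
Layer 1-48: 48 each from A, B, C = 48*3 = 144 chips; eligible A, B, C
Layer 49-55: 7 each from A, B = 7*2 = 14 chips; eligible A, B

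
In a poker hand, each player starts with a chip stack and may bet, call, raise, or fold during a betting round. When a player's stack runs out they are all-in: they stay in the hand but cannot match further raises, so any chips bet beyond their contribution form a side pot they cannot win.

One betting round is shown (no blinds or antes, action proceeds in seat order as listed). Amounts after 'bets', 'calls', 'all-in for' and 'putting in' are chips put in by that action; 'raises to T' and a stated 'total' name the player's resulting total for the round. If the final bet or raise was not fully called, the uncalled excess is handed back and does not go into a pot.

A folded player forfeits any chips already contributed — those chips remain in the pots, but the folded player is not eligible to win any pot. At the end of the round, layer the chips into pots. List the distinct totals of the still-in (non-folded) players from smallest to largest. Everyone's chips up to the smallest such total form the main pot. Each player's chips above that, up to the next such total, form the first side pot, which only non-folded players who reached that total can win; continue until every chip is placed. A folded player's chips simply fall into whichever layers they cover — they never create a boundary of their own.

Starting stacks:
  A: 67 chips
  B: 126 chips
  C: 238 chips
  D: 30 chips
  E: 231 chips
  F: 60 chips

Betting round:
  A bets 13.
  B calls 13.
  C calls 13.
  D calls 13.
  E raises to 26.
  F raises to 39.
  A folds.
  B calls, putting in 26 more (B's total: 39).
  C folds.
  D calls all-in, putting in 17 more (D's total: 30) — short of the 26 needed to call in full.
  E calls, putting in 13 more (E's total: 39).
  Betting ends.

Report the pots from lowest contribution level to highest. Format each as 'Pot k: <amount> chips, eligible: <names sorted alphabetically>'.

Contributions: A=13, B=39, C=13, D=30, E=39, F=39
Folded: A, C
Pot levels (distinct totals of non-folded players): 30, 39
Layer 1-30: A 13 + B 30 + C 13 + D 30 + E 30 + F 30 = 146 chips; eligible B, D, E, F
Layer 31-39: 9 each from B, E, F = 9*3 = 27 chips; eligible B, E, F

Pot 1: 146 chips, eligible: B, D, E, F
Pot 2: 27 chips, eligible: B, E, F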